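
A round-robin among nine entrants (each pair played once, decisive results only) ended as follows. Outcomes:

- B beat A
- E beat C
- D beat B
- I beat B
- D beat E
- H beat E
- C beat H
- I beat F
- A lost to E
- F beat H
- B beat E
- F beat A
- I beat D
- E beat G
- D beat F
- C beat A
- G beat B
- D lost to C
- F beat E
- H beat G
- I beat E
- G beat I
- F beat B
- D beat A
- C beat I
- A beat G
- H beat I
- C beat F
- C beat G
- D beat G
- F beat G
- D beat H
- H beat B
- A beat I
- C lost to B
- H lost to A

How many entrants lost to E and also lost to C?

E beat: A, C, G.
C beat: A, D, F, G, H, I.
Both beat: A, G — 2.

2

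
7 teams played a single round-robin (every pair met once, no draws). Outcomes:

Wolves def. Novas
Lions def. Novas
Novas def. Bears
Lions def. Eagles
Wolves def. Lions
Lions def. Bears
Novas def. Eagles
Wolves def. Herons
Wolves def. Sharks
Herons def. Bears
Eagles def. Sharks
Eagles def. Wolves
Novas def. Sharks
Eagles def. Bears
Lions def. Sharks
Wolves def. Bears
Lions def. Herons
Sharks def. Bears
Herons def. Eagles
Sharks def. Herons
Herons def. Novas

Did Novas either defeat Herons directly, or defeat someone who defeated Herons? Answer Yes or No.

Yes

Novas did not beat Herons directly.
Novas beat Bears, Eagles, Sharks. Of those, Sharks beat Herons.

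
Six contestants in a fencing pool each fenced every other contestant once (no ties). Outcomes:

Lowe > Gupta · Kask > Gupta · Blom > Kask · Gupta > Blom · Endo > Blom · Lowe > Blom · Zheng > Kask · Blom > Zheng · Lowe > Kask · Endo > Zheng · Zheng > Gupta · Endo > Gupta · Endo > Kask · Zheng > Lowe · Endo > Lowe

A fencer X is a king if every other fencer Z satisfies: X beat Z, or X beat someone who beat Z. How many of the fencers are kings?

1

Endo reaches everyone (king).
Zheng cannot reach Endo in two steps.
Gupta cannot reach Endo, Lowe in two steps.
Kask cannot reach Endo, Zheng, Lowe in two steps.
Blom cannot reach Endo in two steps.
Lowe cannot reach Endo in two steps.
Kings: Endo — 1.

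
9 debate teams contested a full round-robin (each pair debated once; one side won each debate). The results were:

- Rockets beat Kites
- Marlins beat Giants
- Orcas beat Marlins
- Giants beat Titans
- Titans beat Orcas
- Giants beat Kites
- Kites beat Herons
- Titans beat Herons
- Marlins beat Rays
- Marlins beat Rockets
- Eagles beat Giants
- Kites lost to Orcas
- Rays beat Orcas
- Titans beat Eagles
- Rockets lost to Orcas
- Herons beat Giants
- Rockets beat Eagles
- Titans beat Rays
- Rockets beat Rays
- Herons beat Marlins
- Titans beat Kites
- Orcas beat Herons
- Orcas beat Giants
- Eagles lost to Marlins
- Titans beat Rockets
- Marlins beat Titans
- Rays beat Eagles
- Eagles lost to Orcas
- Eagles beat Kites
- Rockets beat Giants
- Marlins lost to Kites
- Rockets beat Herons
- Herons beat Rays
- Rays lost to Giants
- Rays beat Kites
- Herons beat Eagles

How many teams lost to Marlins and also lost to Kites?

0

Marlins beat: Rays, Rockets, Eagles, Titans, Giants.
Kites beat: Marlins, Herons.
No one was beaten by both.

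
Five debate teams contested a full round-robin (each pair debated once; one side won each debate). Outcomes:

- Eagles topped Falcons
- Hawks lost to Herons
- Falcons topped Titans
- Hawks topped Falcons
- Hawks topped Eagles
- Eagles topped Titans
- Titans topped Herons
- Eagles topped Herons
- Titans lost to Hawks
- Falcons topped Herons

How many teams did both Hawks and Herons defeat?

0

Hawks beat: Titans, Eagles, Falcons.
Herons beat: Hawks.
No one was beaten by both.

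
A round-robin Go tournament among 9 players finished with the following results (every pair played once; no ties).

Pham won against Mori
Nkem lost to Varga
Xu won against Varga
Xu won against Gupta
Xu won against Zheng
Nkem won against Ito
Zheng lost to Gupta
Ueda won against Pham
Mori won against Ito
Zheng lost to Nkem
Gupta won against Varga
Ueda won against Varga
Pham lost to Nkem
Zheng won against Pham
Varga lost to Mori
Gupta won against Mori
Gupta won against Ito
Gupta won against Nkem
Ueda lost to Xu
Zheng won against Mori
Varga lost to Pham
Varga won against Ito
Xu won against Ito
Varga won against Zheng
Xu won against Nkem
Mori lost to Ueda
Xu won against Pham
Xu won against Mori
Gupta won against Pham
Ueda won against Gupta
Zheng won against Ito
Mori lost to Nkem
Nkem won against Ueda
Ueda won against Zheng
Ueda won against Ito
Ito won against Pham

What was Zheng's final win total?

Zheng's results: beat Pham, Mori, Ito; lost to Xu, Nkem, Ueda, Gupta, Varga.
That is 3 wins.

3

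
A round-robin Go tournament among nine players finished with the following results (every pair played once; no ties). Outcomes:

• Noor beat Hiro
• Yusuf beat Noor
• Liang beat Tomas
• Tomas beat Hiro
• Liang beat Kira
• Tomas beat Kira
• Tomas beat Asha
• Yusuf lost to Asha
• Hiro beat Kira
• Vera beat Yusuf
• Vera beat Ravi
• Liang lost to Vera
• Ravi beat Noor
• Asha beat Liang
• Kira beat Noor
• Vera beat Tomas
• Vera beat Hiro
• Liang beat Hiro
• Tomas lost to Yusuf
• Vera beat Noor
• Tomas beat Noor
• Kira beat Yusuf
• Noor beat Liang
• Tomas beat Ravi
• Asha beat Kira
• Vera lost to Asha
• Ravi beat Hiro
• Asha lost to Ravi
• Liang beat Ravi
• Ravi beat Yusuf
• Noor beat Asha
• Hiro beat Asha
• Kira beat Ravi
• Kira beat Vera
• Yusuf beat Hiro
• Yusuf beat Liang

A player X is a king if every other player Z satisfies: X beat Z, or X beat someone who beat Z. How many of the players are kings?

Hiro cannot reach Tomas in two steps.
Kira reaches everyone (king).
Ravi reaches everyone (king).
Tomas reaches everyone (king).
Vera reaches everyone (king).
Yusuf cannot reach Vera in two steps.
Noor reaches everyone (king).
Liang reaches everyone (king).
Asha reaches everyone (king).
Kings: Kira, Ravi, Tomas, Vera, Noor, Liang, Asha — 7.

7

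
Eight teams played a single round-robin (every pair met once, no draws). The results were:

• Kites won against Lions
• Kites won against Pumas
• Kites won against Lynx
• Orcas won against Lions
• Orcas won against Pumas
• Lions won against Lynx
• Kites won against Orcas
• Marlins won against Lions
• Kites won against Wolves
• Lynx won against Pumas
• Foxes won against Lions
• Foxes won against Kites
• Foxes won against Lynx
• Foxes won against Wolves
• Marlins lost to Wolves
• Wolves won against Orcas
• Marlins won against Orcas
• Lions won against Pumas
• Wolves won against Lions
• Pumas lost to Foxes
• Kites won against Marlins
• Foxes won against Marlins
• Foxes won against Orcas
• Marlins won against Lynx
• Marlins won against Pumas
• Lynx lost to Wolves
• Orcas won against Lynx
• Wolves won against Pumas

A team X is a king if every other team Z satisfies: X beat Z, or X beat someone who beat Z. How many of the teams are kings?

1

Lions cannot reach Orcas, Kites, Foxes, Marlins, Wolves in two steps.
Orcas cannot reach Kites, Foxes, Marlins, Wolves in two steps.
Lynx cannot reach Lions, Orcas, Kites, Foxes, Marlins, Wolves in two steps.
Pumas cannot reach Lions, Orcas, Lynx, Kites, Foxes, Marlins, Wolves in two steps.
Kites cannot reach Foxes in two steps.
Foxes reaches everyone (king).
Marlins cannot reach Kites, Foxes, Wolves in two steps.
Wolves cannot reach Kites, Foxes in two steps.
Kings: Foxes — 1.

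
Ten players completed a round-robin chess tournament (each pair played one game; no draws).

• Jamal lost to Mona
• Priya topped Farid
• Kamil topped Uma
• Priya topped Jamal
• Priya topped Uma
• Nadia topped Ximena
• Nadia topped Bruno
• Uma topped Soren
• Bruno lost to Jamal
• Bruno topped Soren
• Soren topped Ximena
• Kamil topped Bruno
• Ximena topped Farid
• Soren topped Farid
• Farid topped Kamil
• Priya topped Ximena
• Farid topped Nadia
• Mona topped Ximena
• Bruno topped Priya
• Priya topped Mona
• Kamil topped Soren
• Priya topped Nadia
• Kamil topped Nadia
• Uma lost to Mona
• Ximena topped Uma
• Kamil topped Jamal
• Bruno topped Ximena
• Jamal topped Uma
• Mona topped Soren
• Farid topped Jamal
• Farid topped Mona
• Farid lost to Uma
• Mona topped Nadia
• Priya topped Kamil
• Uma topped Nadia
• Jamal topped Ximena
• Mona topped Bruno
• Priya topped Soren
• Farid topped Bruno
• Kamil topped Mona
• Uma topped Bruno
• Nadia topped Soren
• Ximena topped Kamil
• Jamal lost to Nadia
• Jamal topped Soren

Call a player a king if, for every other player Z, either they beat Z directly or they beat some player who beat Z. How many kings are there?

Mona reaches everyone (king).
Uma reaches everyone (king).
Nadia cannot reach Mona in two steps.
Jamal cannot reach Mona in two steps.
Priya reaches everyone (king).
Kamil reaches everyone (king).
Soren cannot reach Priya in two steps.
Farid reaches everyone (king).
Ximena cannot reach Priya in two steps.
Bruno reaches everyone (king).
Kings: Mona, Uma, Priya, Kamil, Farid, Bruno — 6.

6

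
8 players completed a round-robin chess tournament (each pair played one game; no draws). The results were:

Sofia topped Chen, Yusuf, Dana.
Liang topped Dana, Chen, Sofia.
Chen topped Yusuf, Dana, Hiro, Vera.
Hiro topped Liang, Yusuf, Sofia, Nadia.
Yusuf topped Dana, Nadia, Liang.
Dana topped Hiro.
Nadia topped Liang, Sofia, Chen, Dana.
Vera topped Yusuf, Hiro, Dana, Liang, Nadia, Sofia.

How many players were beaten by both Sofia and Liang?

Sofia beat: Yusuf, Chen, Dana.
Liang beat: Chen, Sofia, Dana.
Both beat: Chen, Dana — 2.

2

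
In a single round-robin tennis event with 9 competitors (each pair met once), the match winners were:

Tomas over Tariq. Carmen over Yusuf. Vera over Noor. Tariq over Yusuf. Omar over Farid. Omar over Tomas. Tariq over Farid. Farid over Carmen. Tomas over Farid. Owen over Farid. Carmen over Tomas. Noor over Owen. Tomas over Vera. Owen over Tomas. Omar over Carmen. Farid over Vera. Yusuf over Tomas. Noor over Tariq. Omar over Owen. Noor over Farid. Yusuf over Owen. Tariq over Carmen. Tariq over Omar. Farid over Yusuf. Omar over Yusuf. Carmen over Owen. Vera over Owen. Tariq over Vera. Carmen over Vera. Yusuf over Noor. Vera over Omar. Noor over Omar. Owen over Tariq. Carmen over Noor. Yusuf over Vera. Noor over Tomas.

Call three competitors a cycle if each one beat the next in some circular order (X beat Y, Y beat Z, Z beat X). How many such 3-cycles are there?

26

Win totals: Tariq 5, Omar 5, Farid 3, Carmen 5, Noor 5, Owen 3, Tomas 3, Vera 3, Yusuf 4.
A competitor with w wins dominates both others in C(w,2) triples; summing gives 10 + 10 + 3 + 10 + 10 + 3 + 3 + 3 + 6 = 58 transitive triples.
Total triples C(9,3) = 84, so cyclic triples = 84 − 58 = 26.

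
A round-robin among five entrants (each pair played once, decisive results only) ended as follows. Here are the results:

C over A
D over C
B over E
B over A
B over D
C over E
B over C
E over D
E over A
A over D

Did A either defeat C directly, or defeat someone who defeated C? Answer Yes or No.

A did not beat C directly.
A beat D. Of those, D beat C.

Yes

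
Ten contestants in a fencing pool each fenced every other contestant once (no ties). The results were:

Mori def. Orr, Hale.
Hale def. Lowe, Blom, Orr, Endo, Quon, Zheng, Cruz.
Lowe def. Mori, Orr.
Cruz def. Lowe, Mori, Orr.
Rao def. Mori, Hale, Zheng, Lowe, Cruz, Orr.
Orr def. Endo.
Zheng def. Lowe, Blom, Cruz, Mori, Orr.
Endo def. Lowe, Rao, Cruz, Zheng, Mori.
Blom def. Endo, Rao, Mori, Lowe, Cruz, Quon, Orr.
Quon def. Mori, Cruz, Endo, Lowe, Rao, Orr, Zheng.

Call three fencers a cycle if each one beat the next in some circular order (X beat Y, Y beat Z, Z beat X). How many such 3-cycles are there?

Win totals: Rao 6, Zheng 5, Hale 7, Cruz 3, Lowe 2, Blom 7, Orr 1, Mori 2, Endo 5, Quon 7.
A fencer with w wins dominates both others in C(w,2) triples; summing gives 15 + 10 + 21 + 3 + 1 + 21 + 0 + 1 + 10 + 21 = 103 transitive triples.
Total triples C(10,3) = 120, so cyclic triples = 120 − 103 = 17.

17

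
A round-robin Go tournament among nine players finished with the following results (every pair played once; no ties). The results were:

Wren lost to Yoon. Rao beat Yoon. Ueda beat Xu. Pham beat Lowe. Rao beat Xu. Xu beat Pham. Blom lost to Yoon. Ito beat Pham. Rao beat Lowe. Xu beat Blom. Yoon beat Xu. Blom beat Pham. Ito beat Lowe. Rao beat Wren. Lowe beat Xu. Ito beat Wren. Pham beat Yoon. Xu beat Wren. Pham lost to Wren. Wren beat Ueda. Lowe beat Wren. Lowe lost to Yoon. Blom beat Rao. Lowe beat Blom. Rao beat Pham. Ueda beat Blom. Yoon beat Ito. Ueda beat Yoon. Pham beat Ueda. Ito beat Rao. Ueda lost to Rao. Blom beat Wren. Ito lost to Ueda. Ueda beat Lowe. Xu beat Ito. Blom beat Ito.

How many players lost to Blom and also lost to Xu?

Blom beat: Rao, Ito, Wren, Pham.
Xu beat: Blom, Ito, Wren, Pham.
Both beat: Ito, Wren, Pham — 3.

3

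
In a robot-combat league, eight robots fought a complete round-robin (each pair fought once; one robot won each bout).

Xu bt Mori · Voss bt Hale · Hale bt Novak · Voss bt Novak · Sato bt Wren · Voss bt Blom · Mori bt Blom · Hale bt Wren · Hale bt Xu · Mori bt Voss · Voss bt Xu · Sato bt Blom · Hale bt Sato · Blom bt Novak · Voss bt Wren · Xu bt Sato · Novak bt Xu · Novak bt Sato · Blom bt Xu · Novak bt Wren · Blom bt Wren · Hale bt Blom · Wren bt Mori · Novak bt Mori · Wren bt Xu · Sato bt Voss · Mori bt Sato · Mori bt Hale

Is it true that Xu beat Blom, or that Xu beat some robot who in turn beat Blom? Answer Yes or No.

Xu did not beat Blom directly.
Xu beat Sato, Mori. Of those, Sato beat Blom.

Yes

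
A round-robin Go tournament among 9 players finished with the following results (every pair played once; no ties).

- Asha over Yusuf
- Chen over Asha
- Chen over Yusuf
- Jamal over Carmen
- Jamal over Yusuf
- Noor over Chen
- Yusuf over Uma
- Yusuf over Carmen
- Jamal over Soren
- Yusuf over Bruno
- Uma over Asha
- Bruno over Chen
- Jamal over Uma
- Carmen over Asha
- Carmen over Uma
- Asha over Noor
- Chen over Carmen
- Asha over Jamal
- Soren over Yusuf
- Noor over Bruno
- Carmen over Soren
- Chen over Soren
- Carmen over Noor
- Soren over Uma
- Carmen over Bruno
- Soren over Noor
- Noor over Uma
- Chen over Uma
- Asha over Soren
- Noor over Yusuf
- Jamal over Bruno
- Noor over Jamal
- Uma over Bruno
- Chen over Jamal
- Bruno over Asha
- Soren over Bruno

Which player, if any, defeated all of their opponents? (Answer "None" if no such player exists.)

Highest win total is Chen with 6 (out of 8 possible).
Chen lost to Noor, Bruno, so no player went undefeated.

None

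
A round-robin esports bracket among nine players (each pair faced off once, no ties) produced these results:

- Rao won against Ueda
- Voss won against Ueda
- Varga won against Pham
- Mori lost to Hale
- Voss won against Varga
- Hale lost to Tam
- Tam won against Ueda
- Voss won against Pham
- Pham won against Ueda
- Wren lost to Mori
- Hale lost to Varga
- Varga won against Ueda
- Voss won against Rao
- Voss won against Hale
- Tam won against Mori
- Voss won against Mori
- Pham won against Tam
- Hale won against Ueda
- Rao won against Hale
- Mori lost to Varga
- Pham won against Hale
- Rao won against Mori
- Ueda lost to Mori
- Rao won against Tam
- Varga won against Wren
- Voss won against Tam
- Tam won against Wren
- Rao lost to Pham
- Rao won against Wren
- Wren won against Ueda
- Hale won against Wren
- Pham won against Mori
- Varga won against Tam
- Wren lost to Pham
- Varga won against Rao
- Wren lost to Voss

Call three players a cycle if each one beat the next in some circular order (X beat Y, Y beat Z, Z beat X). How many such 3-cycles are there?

0

Win totals: Hale 3, Mori 2, Voss 8, Ueda 0, Tam 4, Varga 7, Wren 1, Pham 6, Rao 5.
A player with w wins dominates both others in C(w,2) triples; summing gives 3 + 1 + 28 + 0 + 6 + 21 + 0 + 15 + 10 = 84 transitive triples.
Total triples C(9,3) = 84, so cyclic triples = 84 − 84 = 0.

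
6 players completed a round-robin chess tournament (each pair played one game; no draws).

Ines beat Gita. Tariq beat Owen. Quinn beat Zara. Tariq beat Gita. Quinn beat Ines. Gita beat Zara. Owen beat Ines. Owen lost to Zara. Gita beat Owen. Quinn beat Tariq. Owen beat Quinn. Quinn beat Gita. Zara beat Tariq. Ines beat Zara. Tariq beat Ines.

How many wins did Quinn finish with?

Quinn's results: beat Zara, Gita, Tariq, Ines; lost to Owen.
That is 4 wins.

4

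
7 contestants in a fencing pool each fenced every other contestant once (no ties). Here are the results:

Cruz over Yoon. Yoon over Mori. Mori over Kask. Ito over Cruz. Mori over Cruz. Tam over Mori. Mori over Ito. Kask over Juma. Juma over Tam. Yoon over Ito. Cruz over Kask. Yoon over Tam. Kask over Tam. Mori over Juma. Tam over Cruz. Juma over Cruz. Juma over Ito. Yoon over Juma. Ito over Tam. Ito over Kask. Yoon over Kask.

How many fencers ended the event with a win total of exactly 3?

2

Win totals: Mori 4, Cruz 2, Juma 3, Tam 2, Ito 3, Kask 2, Yoon 5.
Exactly 3: Juma, Ito — 2 fencers.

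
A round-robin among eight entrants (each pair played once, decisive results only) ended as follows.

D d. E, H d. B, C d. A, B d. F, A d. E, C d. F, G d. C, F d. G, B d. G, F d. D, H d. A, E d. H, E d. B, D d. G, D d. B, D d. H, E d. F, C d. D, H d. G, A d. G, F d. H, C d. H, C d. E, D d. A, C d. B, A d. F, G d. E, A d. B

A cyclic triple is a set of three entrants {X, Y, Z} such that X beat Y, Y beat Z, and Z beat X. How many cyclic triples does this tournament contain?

Win totals: A 4, B 2, C 6, D 5, E 3, F 3, G 2, H 3.
An entrant with w wins dominates both others in C(w,2) triples; summing gives 6 + 1 + 15 + 10 + 3 + 3 + 1 + 3 = 42 transitive triples.
Total triples C(8,3) = 56, so cyclic triples = 56 − 42 = 14.

14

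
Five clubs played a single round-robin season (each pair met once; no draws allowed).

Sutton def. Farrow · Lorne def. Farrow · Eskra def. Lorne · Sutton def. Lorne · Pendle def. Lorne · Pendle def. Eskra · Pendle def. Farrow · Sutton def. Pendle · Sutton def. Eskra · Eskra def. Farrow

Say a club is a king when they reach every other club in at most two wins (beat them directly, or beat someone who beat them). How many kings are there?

1

Pendle cannot reach Sutton in two steps.
Lorne cannot reach Pendle, Sutton, Eskra in two steps.
Sutton reaches everyone (king).
Farrow cannot reach Pendle, Lorne, Sutton, Eskra in two steps.
Eskra cannot reach Pendle, Sutton in two steps.
Kings: Sutton — 1.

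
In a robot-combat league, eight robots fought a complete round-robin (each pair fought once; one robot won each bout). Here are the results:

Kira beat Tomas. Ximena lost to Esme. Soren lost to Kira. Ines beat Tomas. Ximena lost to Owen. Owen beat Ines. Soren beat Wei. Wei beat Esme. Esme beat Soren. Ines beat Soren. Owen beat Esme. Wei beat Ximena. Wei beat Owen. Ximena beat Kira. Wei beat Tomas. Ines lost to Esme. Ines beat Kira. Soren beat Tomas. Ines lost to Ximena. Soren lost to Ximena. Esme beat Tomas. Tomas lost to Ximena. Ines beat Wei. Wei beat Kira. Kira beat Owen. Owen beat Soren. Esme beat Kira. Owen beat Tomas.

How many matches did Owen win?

Owen's results: beat Soren, Ximena, Tomas, Ines, Esme; lost to Wei, Kira.
That is 5 wins.

5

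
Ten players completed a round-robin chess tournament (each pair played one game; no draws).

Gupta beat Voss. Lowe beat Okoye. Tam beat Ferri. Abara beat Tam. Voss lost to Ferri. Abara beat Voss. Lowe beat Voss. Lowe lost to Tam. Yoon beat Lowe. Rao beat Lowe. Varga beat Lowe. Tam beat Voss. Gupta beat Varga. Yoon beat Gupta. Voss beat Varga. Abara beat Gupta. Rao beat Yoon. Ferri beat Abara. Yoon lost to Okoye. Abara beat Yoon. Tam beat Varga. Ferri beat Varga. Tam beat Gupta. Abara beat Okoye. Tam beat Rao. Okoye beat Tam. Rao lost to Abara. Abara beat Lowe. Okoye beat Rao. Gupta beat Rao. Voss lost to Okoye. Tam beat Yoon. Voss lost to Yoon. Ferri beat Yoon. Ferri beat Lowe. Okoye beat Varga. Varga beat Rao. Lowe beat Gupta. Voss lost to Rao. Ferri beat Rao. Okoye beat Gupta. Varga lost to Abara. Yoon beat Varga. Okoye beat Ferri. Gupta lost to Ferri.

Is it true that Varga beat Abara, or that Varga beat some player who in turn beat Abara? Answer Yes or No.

No

Varga did not beat Abara directly.
Varga beat Rao, Lowe, but each of them lost to Abara. No two-step path.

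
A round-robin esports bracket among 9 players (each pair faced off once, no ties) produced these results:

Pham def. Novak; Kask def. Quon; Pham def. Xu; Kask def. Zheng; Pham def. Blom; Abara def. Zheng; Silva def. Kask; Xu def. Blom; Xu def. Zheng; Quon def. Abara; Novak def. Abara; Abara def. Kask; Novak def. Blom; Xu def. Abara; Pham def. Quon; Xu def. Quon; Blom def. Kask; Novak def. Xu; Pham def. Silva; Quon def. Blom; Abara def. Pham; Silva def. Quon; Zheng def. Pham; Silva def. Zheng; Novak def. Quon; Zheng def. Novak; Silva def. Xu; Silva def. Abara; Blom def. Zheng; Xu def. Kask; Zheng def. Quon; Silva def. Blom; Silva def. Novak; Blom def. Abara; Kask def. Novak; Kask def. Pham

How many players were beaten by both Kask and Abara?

2

Kask beat: Novak, Zheng, Quon, Pham.
Abara beat: Kask, Zheng, Pham.
Both beat: Zheng, Pham — 2.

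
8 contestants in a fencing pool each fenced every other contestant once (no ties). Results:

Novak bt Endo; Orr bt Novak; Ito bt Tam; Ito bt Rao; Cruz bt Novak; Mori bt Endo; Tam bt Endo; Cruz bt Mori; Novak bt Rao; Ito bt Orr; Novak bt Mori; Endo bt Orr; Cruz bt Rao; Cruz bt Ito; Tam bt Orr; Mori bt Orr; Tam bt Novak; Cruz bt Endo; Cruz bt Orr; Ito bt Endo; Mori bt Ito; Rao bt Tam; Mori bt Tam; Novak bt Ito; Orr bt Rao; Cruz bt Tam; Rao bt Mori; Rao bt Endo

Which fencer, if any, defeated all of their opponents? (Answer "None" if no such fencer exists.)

Cruz has 7 wins out of 7 opponents — a perfect record.

Cruz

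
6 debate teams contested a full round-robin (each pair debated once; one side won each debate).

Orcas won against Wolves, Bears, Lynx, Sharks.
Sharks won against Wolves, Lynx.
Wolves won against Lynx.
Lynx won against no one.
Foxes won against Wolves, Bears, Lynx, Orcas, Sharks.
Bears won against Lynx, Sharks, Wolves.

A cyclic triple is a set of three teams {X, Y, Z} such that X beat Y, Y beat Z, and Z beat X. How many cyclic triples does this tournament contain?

0

Win totals: Lynx 0, Sharks 2, Foxes 5, Orcas 4, Bears 3, Wolves 1.
A team with w wins dominates both others in C(w,2) triples; summing gives 0 + 1 + 10 + 6 + 3 + 0 = 20 transitive triples.
Total triples C(6,3) = 20, so cyclic triples = 20 − 20 = 0.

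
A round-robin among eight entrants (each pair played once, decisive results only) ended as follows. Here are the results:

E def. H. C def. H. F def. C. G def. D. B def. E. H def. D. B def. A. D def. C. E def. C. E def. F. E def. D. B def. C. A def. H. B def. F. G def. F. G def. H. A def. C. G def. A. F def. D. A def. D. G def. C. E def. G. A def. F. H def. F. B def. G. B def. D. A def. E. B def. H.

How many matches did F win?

2

F's results: beat C, D; lost to A, B, E, G, H.
That is 2 wins.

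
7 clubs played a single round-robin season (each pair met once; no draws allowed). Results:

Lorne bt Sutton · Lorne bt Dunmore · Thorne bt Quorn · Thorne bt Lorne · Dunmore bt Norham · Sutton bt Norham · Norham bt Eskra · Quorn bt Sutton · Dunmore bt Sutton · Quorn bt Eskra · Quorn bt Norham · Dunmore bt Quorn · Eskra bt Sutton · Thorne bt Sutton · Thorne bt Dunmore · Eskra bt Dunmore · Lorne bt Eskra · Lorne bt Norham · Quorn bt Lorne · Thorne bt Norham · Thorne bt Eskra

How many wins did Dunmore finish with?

Dunmore's results: beat Quorn, Sutton, Norham; lost to Lorne, Thorne, Eskra.
That is 3 wins.

3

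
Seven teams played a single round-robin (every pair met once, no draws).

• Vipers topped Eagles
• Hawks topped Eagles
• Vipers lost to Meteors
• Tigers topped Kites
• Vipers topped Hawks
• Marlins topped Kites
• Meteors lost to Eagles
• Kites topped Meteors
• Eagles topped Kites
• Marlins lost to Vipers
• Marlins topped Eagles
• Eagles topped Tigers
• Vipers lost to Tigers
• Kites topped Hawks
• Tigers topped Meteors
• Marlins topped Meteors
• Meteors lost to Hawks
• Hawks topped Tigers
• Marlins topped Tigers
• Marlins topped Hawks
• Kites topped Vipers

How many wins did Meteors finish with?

Meteors' results: beat Vipers; lost to Kites, Marlins, Eagles, Hawks, Tigers.
That is 1 win.

1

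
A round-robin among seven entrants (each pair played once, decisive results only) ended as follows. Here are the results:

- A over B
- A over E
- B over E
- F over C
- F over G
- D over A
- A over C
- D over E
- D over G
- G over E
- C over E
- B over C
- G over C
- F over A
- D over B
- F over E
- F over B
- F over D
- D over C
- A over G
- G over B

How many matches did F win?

6

F's results: beat A, B, C, D, E, G; lost to no one.
That is 6 wins.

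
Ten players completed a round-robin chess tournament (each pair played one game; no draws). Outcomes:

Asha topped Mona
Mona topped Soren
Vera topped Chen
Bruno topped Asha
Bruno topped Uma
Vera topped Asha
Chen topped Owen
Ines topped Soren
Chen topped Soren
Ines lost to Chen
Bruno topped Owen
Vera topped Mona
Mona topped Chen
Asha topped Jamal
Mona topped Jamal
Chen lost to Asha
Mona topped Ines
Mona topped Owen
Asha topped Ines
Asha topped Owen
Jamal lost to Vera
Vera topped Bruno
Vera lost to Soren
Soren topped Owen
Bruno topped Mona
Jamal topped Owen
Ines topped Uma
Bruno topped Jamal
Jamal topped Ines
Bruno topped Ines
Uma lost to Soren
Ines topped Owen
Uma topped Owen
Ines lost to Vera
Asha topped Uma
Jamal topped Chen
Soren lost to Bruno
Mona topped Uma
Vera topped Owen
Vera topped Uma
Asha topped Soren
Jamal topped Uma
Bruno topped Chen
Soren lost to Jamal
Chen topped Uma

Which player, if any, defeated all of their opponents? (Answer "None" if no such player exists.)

Highest win total is Vera with 8 (out of 9 possible).
Vera lost to Soren, so no player went undefeated.

None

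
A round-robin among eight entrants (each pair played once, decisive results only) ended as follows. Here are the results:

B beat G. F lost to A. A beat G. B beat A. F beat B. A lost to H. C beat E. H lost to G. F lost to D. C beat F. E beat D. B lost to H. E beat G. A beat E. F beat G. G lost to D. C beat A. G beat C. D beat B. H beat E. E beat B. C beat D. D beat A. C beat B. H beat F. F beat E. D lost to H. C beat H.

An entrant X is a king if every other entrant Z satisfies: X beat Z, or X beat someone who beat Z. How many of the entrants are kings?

A reaches everyone (king).
B cannot reach D in two steps.
C reaches everyone (king).
D reaches everyone (king).
E reaches everyone (king).
F reaches everyone (king).
G reaches everyone (king).
H cannot reach C in two steps.
Kings: A, C, D, E, F, G — 6.

6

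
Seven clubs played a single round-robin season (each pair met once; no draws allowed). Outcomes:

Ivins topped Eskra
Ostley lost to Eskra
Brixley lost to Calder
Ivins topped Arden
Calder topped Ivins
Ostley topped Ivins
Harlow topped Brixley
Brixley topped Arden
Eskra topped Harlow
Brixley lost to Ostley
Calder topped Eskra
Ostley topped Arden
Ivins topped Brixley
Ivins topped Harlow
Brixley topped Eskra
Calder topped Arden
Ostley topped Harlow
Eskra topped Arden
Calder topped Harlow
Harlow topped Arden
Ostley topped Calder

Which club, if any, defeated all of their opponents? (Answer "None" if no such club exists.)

None

Highest win total is Ostley with 5 (out of 6 possible).
Ostley lost to Eskra, so no club went undefeated.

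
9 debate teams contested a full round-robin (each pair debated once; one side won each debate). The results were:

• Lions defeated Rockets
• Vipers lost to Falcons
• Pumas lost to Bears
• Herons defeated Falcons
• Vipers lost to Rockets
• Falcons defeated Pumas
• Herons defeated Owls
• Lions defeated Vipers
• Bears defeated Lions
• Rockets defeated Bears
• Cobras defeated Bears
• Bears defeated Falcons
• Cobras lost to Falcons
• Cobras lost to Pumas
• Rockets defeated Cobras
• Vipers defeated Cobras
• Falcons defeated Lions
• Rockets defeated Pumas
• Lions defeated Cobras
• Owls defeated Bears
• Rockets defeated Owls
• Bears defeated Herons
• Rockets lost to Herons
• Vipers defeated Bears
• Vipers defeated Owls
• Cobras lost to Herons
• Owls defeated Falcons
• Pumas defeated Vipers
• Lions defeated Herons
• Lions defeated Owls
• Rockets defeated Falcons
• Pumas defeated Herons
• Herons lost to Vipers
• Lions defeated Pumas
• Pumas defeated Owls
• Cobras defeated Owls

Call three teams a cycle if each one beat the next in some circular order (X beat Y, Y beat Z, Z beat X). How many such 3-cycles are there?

Win totals: Owls 2, Rockets 6, Lions 6, Falcons 4, Herons 4, Bears 4, Pumas 4, Vipers 4, Cobras 2.
A team with w wins dominates both others in C(w,2) triples; summing gives 1 + 15 + 15 + 6 + 6 + 6 + 6 + 6 + 1 = 62 transitive triples.
Total triples C(9,3) = 84, so cyclic triples = 84 − 62 = 22.

22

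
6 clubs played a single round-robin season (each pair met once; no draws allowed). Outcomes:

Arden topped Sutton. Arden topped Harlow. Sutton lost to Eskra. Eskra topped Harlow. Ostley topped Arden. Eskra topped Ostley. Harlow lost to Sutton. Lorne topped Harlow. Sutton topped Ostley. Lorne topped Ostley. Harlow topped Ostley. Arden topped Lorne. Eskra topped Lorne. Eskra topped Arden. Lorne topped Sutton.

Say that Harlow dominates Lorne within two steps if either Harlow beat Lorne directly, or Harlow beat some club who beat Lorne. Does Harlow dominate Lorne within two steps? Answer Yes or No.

Harlow did not beat Lorne directly.
Harlow beat Ostley, but each of them lost to Lorne. No two-step path.

No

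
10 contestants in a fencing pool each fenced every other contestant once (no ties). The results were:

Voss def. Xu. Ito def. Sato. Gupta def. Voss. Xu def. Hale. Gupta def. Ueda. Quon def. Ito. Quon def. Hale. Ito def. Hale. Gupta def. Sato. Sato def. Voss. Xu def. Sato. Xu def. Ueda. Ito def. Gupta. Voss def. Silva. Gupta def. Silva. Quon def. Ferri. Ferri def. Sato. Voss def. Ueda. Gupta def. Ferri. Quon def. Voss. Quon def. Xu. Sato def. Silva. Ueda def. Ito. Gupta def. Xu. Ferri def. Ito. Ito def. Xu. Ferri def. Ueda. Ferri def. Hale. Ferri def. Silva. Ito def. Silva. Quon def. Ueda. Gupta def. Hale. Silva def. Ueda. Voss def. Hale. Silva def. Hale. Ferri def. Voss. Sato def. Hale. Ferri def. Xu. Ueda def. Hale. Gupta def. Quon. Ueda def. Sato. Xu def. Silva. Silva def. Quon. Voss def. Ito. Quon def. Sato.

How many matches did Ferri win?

7

Ferri's results: beat Ito, Hale, Xu, Ueda, Sato, Silva, Voss; lost to Quon, Gupta.
That is 7 wins.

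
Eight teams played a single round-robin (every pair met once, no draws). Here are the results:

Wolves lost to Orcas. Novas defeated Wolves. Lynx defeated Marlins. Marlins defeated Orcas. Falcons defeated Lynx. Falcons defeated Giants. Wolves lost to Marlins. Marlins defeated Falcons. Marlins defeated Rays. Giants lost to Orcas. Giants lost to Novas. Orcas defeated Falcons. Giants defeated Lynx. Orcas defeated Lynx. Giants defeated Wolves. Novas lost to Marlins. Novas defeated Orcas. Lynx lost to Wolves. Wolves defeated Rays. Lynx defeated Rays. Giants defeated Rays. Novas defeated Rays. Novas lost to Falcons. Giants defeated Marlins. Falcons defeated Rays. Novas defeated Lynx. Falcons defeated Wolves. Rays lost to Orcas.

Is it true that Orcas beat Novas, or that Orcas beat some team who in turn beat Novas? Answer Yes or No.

Orcas did not beat Novas directly.
Orcas beat Wolves, Lynx, Falcons, Giants, Rays. Of those, Falcons beat Novas.

Yes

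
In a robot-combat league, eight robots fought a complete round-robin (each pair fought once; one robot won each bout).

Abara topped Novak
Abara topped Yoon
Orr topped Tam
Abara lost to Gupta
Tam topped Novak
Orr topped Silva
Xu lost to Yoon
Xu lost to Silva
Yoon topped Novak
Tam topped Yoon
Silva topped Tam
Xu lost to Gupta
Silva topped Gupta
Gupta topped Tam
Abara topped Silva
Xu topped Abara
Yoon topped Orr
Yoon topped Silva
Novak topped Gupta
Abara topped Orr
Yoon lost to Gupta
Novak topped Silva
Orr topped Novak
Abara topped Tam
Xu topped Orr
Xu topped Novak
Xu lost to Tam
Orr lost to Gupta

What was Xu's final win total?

3

Xu's results: beat Orr, Abara, Novak; lost to Gupta, Tam, Yoon, Silva.
That is 3 wins.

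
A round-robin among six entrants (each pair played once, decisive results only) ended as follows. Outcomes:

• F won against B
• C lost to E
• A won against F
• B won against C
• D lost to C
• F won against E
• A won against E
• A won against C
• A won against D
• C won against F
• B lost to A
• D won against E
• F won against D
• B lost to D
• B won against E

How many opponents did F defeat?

F's results: beat B, D, E; lost to A, C.
That is 3 wins.

3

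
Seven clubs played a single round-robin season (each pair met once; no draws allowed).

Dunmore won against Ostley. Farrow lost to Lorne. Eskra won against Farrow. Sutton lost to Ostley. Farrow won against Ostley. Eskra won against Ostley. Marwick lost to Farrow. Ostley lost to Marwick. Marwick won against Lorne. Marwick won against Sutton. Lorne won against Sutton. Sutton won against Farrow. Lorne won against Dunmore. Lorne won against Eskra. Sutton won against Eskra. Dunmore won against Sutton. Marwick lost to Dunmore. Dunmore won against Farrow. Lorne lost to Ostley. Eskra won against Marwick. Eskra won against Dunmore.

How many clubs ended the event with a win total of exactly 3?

Win totals: Marwick 3, Farrow 2, Sutton 2, Dunmore 4, Ostley 2, Eskra 4, Lorne 4.
Exactly 3: Marwick — 1 club.

1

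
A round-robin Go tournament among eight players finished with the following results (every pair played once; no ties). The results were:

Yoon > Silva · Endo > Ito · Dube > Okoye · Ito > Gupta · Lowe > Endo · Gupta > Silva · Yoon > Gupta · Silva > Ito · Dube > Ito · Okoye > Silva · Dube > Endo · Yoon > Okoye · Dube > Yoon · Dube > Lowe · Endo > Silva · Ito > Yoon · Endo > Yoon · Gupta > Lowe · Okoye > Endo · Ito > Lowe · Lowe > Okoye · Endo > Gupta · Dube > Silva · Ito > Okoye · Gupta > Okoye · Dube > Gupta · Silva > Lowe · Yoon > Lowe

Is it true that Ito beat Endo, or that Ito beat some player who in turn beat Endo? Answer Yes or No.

Ito did not beat Endo directly.
Ito beat Lowe, Okoye, Yoon, Gupta. Of those, Lowe beat Endo.

Yes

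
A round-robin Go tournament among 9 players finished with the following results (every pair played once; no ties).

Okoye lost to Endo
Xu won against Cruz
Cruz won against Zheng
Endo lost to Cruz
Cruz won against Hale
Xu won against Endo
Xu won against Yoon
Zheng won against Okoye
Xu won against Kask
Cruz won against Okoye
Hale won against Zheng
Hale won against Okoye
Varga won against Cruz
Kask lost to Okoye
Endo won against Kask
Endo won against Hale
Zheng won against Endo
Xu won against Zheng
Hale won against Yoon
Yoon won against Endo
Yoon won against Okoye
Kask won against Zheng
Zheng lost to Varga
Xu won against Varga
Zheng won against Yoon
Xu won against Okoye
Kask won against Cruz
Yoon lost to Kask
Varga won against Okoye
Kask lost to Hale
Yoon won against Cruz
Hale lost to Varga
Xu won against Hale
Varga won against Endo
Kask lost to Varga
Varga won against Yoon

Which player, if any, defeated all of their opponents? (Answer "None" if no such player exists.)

Xu

Xu has 8 wins out of 8 opponents — a perfect record.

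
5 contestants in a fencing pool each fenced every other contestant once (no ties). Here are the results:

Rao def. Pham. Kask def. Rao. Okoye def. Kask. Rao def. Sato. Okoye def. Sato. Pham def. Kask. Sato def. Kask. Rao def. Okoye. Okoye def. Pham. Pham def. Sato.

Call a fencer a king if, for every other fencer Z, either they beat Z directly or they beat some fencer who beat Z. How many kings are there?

Sato cannot reach Okoye, Pham in two steps.
Kask reaches everyone (king).
Okoye reaches everyone (king).
Pham cannot reach Okoye in two steps.
Rao reaches everyone (king).
Kings: Kask, Okoye, Rao — 3.

3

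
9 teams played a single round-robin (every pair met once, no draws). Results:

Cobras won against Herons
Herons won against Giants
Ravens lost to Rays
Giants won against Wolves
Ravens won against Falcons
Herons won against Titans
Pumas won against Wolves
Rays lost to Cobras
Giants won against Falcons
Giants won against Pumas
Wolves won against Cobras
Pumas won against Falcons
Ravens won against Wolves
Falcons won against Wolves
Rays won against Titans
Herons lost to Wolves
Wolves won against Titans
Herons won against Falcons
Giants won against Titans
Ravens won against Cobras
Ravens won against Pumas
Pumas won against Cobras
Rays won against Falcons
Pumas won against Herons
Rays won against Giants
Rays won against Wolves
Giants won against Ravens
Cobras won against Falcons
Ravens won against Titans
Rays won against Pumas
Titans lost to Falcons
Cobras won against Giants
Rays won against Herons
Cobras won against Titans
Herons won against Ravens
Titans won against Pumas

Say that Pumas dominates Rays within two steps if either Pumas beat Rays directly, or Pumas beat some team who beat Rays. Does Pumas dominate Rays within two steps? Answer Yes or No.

Pumas did not beat Rays directly.
Pumas beat Cobras, Wolves, Falcons, Herons. Of those, Cobras beat Rays.

Yes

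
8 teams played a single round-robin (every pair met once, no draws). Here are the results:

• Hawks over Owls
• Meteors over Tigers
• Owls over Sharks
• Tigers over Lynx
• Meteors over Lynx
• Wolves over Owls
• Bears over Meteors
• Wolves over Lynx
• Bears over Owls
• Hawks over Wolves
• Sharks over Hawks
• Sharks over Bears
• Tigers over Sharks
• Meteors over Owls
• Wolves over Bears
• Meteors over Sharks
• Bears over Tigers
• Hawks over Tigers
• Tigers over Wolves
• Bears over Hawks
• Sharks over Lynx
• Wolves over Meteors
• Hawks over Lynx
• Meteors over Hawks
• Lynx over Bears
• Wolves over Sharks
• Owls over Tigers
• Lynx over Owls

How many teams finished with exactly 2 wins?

Win totals: Hawks 4, Lynx 2, Tigers 3, Meteors 5, Owls 2, Wolves 5, Sharks 3, Bears 4.
Exactly 2: Lynx, Owls — 2 teams.

2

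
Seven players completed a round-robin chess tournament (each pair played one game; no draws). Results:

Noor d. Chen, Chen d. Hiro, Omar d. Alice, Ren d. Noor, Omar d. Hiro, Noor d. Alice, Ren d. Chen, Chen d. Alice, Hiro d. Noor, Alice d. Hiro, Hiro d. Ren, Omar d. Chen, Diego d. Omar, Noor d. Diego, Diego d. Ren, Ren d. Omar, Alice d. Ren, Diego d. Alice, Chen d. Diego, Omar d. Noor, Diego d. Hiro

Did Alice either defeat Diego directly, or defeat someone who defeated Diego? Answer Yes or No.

Alice did not beat Diego directly.
Alice beat Hiro, Ren, but each of them lost to Diego. No two-step path.

No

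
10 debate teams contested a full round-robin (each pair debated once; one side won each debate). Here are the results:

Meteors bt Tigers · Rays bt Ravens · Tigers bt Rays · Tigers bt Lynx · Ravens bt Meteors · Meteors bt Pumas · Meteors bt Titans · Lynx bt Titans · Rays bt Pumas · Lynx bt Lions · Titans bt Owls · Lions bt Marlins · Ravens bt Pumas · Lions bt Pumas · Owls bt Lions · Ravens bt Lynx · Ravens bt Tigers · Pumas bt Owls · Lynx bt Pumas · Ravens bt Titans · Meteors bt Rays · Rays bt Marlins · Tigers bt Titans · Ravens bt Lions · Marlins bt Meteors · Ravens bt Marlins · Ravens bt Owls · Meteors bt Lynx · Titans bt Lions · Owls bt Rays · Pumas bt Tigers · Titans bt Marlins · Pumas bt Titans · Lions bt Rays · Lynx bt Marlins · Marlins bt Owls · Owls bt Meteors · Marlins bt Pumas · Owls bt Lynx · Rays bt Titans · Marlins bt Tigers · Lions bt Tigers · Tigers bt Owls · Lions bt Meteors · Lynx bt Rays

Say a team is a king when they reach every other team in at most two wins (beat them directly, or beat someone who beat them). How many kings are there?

Titans cannot reach Ravens in two steps.
Owls reaches everyone (king).
Lynx reaches everyone (king).
Marlins cannot reach Ravens in two steps.
Tigers reaches everyone (king).
Rays reaches everyone (king).
Ravens reaches everyone (king).
Meteors reaches everyone (king).
Lions reaches everyone (king).
Pumas cannot reach Ravens in two steps.
Kings: Owls, Lynx, Tigers, Rays, Ravens, Meteors, Lions — 7.

7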